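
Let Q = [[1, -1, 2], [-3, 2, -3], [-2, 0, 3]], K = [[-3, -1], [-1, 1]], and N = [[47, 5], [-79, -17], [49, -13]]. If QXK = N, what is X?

X = [[-3, 5], [0, 5], [-5, -4]]

X = Q⁻¹NK⁻¹ (apply Q⁻¹ on the left and K⁻¹ on the right).
det Q = -1; the adjugate gives Q⁻¹ = [[-6, -3, 1], [-15, -7, 3], [-4, -2, 1]].
det K = -4, so K⁻¹ = [[-1/4, -1/4], [-1/4, 3/4]].
Q⁻¹N = [[4, 8], [-5, 5], [19, 1]].
X = (Q⁻¹N)K⁻¹ = [[-3, 5], [0, 5], [-5, -4]].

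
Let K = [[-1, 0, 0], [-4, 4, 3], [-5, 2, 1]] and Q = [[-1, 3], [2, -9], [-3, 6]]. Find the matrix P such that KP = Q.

P = [[1, -3], [0, -3], [2, -3]]

Left-multiplying both sides by K⁻¹ gives P = K⁻¹Q.
det K = 2; the adjugate gives K⁻¹ = [[-1, 0, 0], [-11/2, -1/2, 3/2], [6, 1, -2]].
P = K⁻¹Q = [[-1, 0, 0], [-11/2, -1/2, 3/2], [6, 1, -2]] · [[-1, 3], [2, -9], [-3, 6]] = [[1, -3], [0, -3], [2, -3]].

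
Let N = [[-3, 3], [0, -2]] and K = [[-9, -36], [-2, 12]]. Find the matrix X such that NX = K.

Since N multiplies X on the left, X = N⁻¹K.
N has determinant 6; N⁻¹ = [[-1/3, -1/2], [0, -1/2]].
X = N⁻¹K = [[-1/3, -1/2], [0, -1/2]] · [[-9, -36], [-2, 12]] = [[4, 6], [1, -6]].

X = [[4, 6], [1, -6]]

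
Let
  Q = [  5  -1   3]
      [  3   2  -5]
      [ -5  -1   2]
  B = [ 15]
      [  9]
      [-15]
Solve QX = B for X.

Since Q multiplies X on the left, X = Q⁻¹B.
det Q = -3, so Q⁻¹ = [[1/3, 1/3, 1/3], [-19/3, -25/3, -34/3], [-7/3, -10/3, -13/3]].
X = Q⁻¹B = [[1/3, 1/3, 1/3], [-19/3, -25/3, -34/3], [-7/3, -10/3, -13/3]] · [[15], [9], [-15]] = [[3], [0], [0]].

X = [[3], [0], [0]]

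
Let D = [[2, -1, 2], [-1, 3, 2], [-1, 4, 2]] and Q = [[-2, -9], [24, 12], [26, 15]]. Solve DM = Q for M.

M = [[-6, -3], [2, 3], [6, 0]]

D is on the left of M, so left-multiply by D⁻¹: M = D⁻¹Q.
det D = -6; the adjugate gives D⁻¹ = [[1/3, -5/3, 4/3], [0, -1, 1], [1/6, 7/6, -5/6]].
M = D⁻¹Q = [[1/3, -5/3, 4/3], [0, -1, 1], [1/6, 7/6, -5/6]] · [[-2, -9], [24, 12], [26, 15]] = [[-6, -3], [2, 3], [6, 0]].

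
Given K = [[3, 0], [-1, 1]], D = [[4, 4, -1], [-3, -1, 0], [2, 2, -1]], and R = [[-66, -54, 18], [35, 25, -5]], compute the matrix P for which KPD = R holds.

Isolating P: multiply by K⁻¹ from the left and D⁻¹ from the right, so P = K⁻¹RD⁻¹.
K has determinant 3; K⁻¹ = [[1/3, 0], [1/3, 1]].
det D = -4, so D⁻¹ = [[-1/4, -1/2, 1/4], [3/4, 1/2, -3/4], [1, 0, -2]].
K⁻¹R = [[-22, -18, 6], [13, 7, 1]].
P = (K⁻¹R)D⁻¹ = [[-2, 2, -4], [3, -3, -4]].

P = [[-2, 2, -4], [3, -3, -4]]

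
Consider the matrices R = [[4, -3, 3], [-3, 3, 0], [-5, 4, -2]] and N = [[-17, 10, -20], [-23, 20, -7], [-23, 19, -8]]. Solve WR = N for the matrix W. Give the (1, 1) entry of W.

-6

R is on the right of W, so right-multiply by R⁻¹: W = NR⁻¹.
det R = 3, so R⁻¹ = [[-2, 2, -3], [-2, 7/3, -3], [1, -1/3, 1]].
W = NR⁻¹ = [[-17, 10, -20], [-23, 20, -7], [-23, 19, -8]] · [[-2, 2, -3], [-2, 7/3, -3], [1, -1/3, 1]] = [[-6, -4, 1], [-1, 3, 2], [0, 1, 4]].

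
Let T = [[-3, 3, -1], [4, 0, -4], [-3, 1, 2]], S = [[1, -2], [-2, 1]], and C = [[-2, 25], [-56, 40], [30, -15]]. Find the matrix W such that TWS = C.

W = T⁻¹CS⁻¹ (apply T⁻¹ on the left and S⁻¹ on the right).
det T = -4; the adjugate gives T⁻¹ = [[-1, 7/4, 3], [-1, 9/4, 4], [-1, 3/2, 3]].
det S = -3, so S⁻¹ = [[-1/3, -2/3], [-2/3, -1/3]].
T⁻¹C = [[-6, 0], [-4, 5], [8, -10]].
W = (T⁻¹C)S⁻¹ = [[2, 4], [-2, 1], [4, -2]].

W = [[2, 4], [-2, 1], [4, -2]]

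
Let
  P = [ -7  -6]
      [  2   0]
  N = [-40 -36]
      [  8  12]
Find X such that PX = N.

Since P multiplies X on the left, X = P⁻¹N.
det P = 12; the adjugate gives P⁻¹ = [[0, 1/2], [-1/6, -7/12]].
X = P⁻¹N = [[0, 1/2], [-1/6, -7/12]] · [[-40, -36], [8, 12]] = [[4, 6], [2, -1]].

X = [[4, 6], [2, -1]]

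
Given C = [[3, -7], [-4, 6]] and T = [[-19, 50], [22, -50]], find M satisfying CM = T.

Left-multiplying both sides by C⁻¹ gives M = C⁻¹T.
det C = -10; the adjugate gives C⁻¹ = [[-3/5, -7/10], [-2/5, -3/10]].
M = C⁻¹T = [[-3/5, -7/10], [-2/5, -3/10]] · [[-19, 50], [22, -50]] = [[-4, 5], [1, -5]].

M = [[-4, 5], [1, -5]]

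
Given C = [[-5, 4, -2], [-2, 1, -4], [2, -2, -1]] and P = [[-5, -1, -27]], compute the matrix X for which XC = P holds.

Right-multiplying both sides by C⁻¹ gives X = PC⁻¹.
C has determinant 1; C⁻¹ = [[-9, 8, -14], [-10, 9, -16], [2, -2, 3]].
X = PC⁻¹ = [[-5, -1, -27]] · [[-9, 8, -14], [-10, 9, -16], [2, -2, 3]] = [[1, 5, 5]].

X = [[1, 5, 5]]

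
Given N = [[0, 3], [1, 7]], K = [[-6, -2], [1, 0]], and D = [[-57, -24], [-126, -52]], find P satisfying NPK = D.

P = [[-2, -5], [4, 5]]

P = N⁻¹DK⁻¹ (apply N⁻¹ on the left and K⁻¹ on the right).
det N = -3; the adjugate gives N⁻¹ = [[-7/3, 1], [1/3, 0]].
det K = 2; the adjugate gives K⁻¹ = [[0, 1], [-1/2, -3]].
N⁻¹D = [[7, 4], [-19, -8]].
P = (N⁻¹D)K⁻¹ = [[-2, -5], [4, 5]].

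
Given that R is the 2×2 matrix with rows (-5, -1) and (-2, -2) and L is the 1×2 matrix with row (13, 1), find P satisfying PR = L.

Right-multiplying both sides by R⁻¹ gives P = LR⁻¹.
det R = 8; the adjugate gives R⁻¹ = [[-1/4, 1/8], [1/4, -5/8]].
P = LR⁻¹ = [[13, 1]] · [[-1/4, 1/8], [1/4, -5/8]] = [[-3, 1]].

P = [[-3, 1]]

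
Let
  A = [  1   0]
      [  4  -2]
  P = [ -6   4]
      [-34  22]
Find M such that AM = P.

Left-multiplying both sides by A⁻¹ gives M = A⁻¹P.
A has determinant -2; A⁻¹ = [[1, 0], [2, -1/2]].
M = A⁻¹P = [[1, 0], [2, -1/2]] · [[-6, 4], [-34, 22]] = [[-6, 4], [5, -3]].

M = [[-6, 4], [5, -3]]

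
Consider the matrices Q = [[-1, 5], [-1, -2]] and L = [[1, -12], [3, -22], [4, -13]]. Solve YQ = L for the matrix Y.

Right-multiplying both sides by Q⁻¹ gives Y = LQ⁻¹.
det Q = 7, so Q⁻¹ = [[-2/7, -5/7], [1/7, -1/7]].
Y = LQ⁻¹ = [[1, -12], [3, -22], [4, -13]] · [[-2/7, -5/7], [1/7, -1/7]] = [[-2, 1], [-4, 1], [-3, -1]].

Y = [[-2, 1], [-4, 1], [-3, -1]]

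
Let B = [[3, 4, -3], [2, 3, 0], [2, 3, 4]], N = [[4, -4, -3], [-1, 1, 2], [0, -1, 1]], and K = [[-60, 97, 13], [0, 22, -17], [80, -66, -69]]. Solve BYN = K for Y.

Y = B⁻¹KN⁻¹ (apply B⁻¹ on the left and N⁻¹ on the right).
det B = 4; the adjugate gives B⁻¹ = [[3, -25/4, 9/4], [-2, 9/2, -3/2], [0, -1/4, 1/4]].
det N = 5; the adjugate gives N⁻¹ = [[3/5, 7/5, -1], [1/5, 4/5, -1], [1/5, 4/5, 0]].
B⁻¹K = [[0, 5, -10], [0, 4, 1], [20, -22, -13]].
Y = (B⁻¹K)N⁻¹ = [[-1, -4, -5], [1, 4, -4], [5, 0, 2]].

Y = [[-1, -4, -5], [1, 4, -4], [5, 0, 2]]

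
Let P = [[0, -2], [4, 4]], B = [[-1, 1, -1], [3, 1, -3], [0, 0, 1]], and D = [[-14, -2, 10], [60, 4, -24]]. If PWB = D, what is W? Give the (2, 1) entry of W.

Isolating W: multiply by P⁻¹ from the left and B⁻¹ from the right, so W = P⁻¹DB⁻¹.
det P = 8; the adjugate gives P⁻¹ = [[1/2, 1/4], [-1/2, 0]].
B has determinant -4; B⁻¹ = [[-1/4, 1/4, 1/2], [3/4, 1/4, 3/2], [0, 0, 1]].
P⁻¹D = [[8, 0, -1], [7, 1, -5]].
W = (P⁻¹D)B⁻¹ = [[-2, 2, 3], [-1, 2, 0]].

-1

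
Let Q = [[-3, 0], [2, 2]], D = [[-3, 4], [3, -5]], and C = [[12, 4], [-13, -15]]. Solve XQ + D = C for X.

XQ = C − D = [[15, 0], [-16, -10]].
Q is on the right of X, so right-multiply by Q⁻¹: X = (C − D)Q⁻¹.
det Q = -6; the adjugate gives Q⁻¹ = [[-1/3, 0], [1/3, 1/2]].
X = (C − D)Q⁻¹ = [[-5, 0], [2, -5]].

X = [[-5, 0], [2, -5]]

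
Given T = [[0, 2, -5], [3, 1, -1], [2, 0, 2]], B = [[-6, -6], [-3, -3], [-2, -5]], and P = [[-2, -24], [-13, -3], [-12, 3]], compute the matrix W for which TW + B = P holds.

TW = P − B = [[4, -18], [-10, 0], [-10, 8]].
Left-multiplying both sides by T⁻¹ gives W = T⁻¹(P − B).
det T = -6, so T⁻¹ = [[-1/3, 2/3, -1/2], [4/3, -5/3, 5/2], [1/3, -2/3, 1]].
W = T⁻¹(P − B) = [[-3, 2], [-3, -4], [-2, 2]].

W = [[-3, 2], [-3, -4], [-2, 2]]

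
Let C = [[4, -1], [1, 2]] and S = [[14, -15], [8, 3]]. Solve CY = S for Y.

Since C multiplies Y on the left, Y = C⁻¹S.
det C = 9, so C⁻¹ = [[2/9, 1/9], [-1/9, 4/9]].
Y = C⁻¹S = [[2/9, 1/9], [-1/9, 4/9]] · [[14, -15], [8, 3]] = [[4, -3], [2, 3]].

Y = [[4, -3], [2, 3]]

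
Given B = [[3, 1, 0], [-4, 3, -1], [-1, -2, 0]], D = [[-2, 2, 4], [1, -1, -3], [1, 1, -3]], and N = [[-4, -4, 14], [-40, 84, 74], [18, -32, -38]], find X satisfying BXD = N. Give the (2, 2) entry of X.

X = B⁻¹ND⁻¹ (apply B⁻¹ on the left and D⁻¹ on the right).
det B = -5; the adjugate gives B⁻¹ = [[2/5, 0, 1/5], [-1/5, 0, -3/5], [-11/5, -1, -13/5]].
det D = -4; the adjugate gives D⁻¹ = [[-3/2, -5/2, 1/2], [0, -1/2, 1/2], [-1/2, -1, 0]].
B⁻¹N = [[2, -8, -2], [-10, 20, 20], [2, 8, -6]].
X = (B⁻¹N)D⁻¹ = [[-2, 1, -3], [5, -5, 5], [0, -3, 5]].

-5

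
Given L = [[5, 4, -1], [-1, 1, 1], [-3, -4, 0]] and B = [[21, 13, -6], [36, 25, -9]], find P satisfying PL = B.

P = [[3, -3, -1], [6, -3, -1]]

L is on the right of P, so right-multiply by L⁻¹: P = BL⁻¹.
det L = 1; the adjugate gives L⁻¹ = [[4, 4, 5], [-3, -3, -4], [7, 8, 9]].
P = BL⁻¹ = [[21, 13, -6], [36, 25, -9]] · [[4, 4, 5], [-3, -3, -4], [7, 8, 9]] = [[3, -3, -1], [6, -3, -1]].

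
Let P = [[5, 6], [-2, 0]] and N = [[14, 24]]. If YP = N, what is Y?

Y = [[4, 3]]

Since P sits to the right of Y, Y = NP⁻¹.
P has determinant 12; P⁻¹ = [[0, -1/2], [1/6, 5/12]].
Y = NP⁻¹ = [[14, 24]] · [[0, -1/2], [1/6, 5/12]] = [[4, 3]].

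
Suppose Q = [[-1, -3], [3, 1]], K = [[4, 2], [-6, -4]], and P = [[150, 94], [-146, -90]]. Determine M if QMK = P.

M = [[-3, 4], [-2, 5]]

M = Q⁻¹PK⁻¹ (apply Q⁻¹ on the left and K⁻¹ on the right).
det Q = 8, so Q⁻¹ = [[1/8, 3/8], [-3/8, -1/8]].
K has determinant -4; K⁻¹ = [[1, 1/2], [-3/2, -1]].
Q⁻¹P = [[-36, -22], [-38, -24]].
M = (Q⁻¹P)K⁻¹ = [[-3, 4], [-2, 5]].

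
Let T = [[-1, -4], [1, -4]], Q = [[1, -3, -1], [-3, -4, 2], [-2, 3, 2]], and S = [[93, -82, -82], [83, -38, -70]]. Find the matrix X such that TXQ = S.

X = [[-4, -1, 2], [-5, 3, 4]]

Isolating X: multiply by T⁻¹ from the left and Q⁻¹ from the right, so X = T⁻¹SQ⁻¹.
T has determinant 8; T⁻¹ = [[-1/2, 1/2], [-1/8, -1/8]].
det Q = -3, so Q⁻¹ = [[14/3, -1, 10/3], [-2/3, 0, -1/3], [17/3, -1, 13/3]].
T⁻¹S = [[-5, 22, 6], [-22, 15, 19]].
X = (T⁻¹S)Q⁻¹ = [[-4, -1, 2], [-5, 3, 4]].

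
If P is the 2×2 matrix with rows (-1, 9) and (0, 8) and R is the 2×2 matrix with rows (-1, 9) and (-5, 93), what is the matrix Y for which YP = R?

P is on the right of Y, so right-multiply by P⁻¹: Y = RP⁻¹.
det P = -8; the adjugate gives P⁻¹ = [[-1, 9/8], [0, 1/8]].
Y = RP⁻¹ = [[-1, 9], [-5, 93]] · [[-1, 9/8], [0, 1/8]] = [[1, 0], [5, 6]].

Y = [[1, 0], [5, 6]]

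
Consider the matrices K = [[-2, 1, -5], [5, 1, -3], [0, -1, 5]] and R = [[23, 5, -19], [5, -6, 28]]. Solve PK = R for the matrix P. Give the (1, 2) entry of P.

Right-multiplying both sides by K⁻¹ gives P = RK⁻¹.
det K = -4; the adjugate gives K⁻¹ = [[-1/2, 0, -1/2], [25/4, 5/2, 31/4], [5/4, 1/2, 7/4]].
P = RK⁻¹ = [[23, 5, -19], [5, -6, 28]] · [[-1/2, 0, -1/2], [25/4, 5/2, 31/4], [5/4, 1/2, 7/4]] = [[-4, 3, -6], [-5, -1, 0]].

3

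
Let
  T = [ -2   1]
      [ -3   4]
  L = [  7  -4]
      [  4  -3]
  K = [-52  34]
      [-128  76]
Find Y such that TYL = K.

Isolating Y: multiply by T⁻¹ from the left and L⁻¹ from the right, so Y = T⁻¹KL⁻¹.
T has determinant -5; T⁻¹ = [[-4/5, 1/5], [-3/5, 2/5]].
det L = -5, so L⁻¹ = [[3/5, -4/5], [4/5, -7/5]].
T⁻¹K = [[16, -12], [-20, 10]].
Y = (T⁻¹K)L⁻¹ = [[0, 4], [-4, 2]].

Y = [[0, 4], [-4, 2]]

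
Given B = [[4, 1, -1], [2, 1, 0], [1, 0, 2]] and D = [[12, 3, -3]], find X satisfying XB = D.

X = [[3, 0, 0]]

Since B sits to the right of X, X = DB⁻¹.
det B = 5, so B⁻¹ = [[2/5, -2/5, 1/5], [-4/5, 9/5, -2/5], [-1/5, 1/5, 2/5]].
X = DB⁻¹ = [[12, 3, -3]] · [[2/5, -2/5, 1/5], [-4/5, 9/5, -2/5], [-1/5, 1/5, 2/5]] = [[3, 0, 0]].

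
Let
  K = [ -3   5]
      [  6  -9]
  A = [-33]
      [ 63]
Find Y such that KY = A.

K is on the left of Y, so left-multiply by K⁻¹: Y = K⁻¹A.
det K = -3, so K⁻¹ = [[3, 5/3], [2, 1]].
Y = K⁻¹A = [[3, 5/3], [2, 1]] · [[-33], [63]] = [[6], [-3]].

Y = [[6], [-3]]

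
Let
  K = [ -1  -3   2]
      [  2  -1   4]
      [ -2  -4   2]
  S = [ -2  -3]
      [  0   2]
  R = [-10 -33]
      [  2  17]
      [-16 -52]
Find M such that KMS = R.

M = [[-4, 0], [1, 5], [2, 3]]

Isolating M: multiply by K⁻¹ from the left and S⁻¹ from the right, so M = K⁻¹RS⁻¹.
K has determinant 2; K⁻¹ = [[7, -1, -5], [-6, 1, 4], [-5, 1, 7/2]].
S has determinant -4; S⁻¹ = [[-1/2, -3/4], [0, 1/2]].
K⁻¹R = [[8, 12], [-2, 7], [-4, 0]].
M = (K⁻¹R)S⁻¹ = [[-4, 0], [1, 5], [2, 3]].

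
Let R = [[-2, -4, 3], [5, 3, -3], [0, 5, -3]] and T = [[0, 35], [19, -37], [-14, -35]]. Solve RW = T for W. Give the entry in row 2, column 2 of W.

R is on the left of W, so left-multiply by R⁻¹: W = R⁻¹T.
R has determinant 3; R⁻¹ = [[2, 1, 1], [5, 2, 3], [25/3, 10/3, 14/3]].
W = R⁻¹T = [[2, 1, 1], [5, 2, 3], [25/3, 10/3, 14/3]] · [[0, 35], [19, -37], [-14, -35]] = [[5, -2], [-4, -4], [-2, 5]].

-4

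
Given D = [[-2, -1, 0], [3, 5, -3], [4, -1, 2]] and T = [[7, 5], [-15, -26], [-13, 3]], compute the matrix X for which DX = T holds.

X = [[-5, -2], [3, -1], [5, 5]]

Left-multiplying both sides by D⁻¹ gives X = D⁻¹T.
det D = 4, so D⁻¹ = [[7/4, 1/2, 3/4], [-9/2, -1, -3/2], [-23/4, -3/2, -7/4]].
X = D⁻¹T = [[7/4, 1/2, 3/4], [-9/2, -1, -3/2], [-23/4, -3/2, -7/4]] · [[7, 5], [-15, -26], [-13, 3]] = [[-5, -2], [3, -1], [5, 5]].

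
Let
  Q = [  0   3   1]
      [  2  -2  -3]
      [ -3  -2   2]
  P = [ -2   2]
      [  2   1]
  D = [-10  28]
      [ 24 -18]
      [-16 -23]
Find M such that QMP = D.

M = Q⁻¹DP⁻¹ (apply Q⁻¹ on the left and P⁻¹ on the right).
det Q = 5; the adjugate gives Q⁻¹ = [[-2, -8/5, -7/5], [1, 3/5, 2/5], [-2, -9/5, -6/5]].
det P = -6; the adjugate gives P⁻¹ = [[-1/6, 1/3], [1/3, 1/3]].
Q⁻¹D = [[4, 5], [-2, 8], [-4, 4]].
M = (Q⁻¹D)P⁻¹ = [[1, 3], [3, 2], [2, 0]].

M = [[1, 3], [3, 2], [2, 0]]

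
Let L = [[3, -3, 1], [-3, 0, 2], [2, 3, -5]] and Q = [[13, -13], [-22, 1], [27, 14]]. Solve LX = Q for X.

Left-multiplying both sides by L⁻¹ gives X = L⁻¹Q.
L has determinant 6; L⁻¹ = [[-1, -2, -1], [-11/6, -17/6, -3/2], [-3/2, -5/2, -3/2]].
X = L⁻¹Q = [[-1, -2, -1], [-11/6, -17/6, -3/2], [-3/2, -5/2, -3/2]] · [[13, -13], [-22, 1], [27, 14]] = [[4, -3], [-2, 0], [-5, -4]].

X = [[4, -3], [-2, 0], [-5, -4]]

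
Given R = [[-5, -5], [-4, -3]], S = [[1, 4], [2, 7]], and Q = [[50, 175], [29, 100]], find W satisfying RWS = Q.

W = [[3, -1], [-3, -4]]

W = R⁻¹QS⁻¹ (apply R⁻¹ on the left and S⁻¹ on the right).
R has determinant -5; R⁻¹ = [[3/5, -1], [-4/5, 1]].
det S = -1, so S⁻¹ = [[-7, 4], [2, -1]].
R⁻¹Q = [[1, 5], [-11, -40]].
W = (R⁻¹Q)S⁻¹ = [[3, -1], [-3, -4]].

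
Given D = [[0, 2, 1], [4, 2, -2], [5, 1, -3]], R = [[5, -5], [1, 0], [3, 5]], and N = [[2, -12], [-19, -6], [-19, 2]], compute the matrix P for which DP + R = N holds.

DP = N − R = [[-3, -7], [-20, -6], [-22, -3]].
Left-multiplying both sides by D⁻¹ gives P = D⁻¹(N − R).
det D = -2, so D⁻¹ = [[2, -7/2, 3], [-1, 5/2, -2], [3, -5, 4]].
P = D⁻¹(N − R) = [[-2, -2], [-3, -2], [3, -3]].

P = [[-2, -2], [-3, -2], [3, -3]]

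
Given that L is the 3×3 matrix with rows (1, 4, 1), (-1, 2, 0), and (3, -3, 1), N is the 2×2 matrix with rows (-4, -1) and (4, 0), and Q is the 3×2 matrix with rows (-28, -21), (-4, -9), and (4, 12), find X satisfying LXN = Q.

X = [[1, -2], [5, 3], [0, 4]]

X = L⁻¹QN⁻¹ (apply L⁻¹ on the left and N⁻¹ on the right).
det L = 3, so L⁻¹ = [[2/3, -7/3, -2/3], [1/3, -2/3, -1/3], [-1, 5, 2]].
det N = 4; the adjugate gives N⁻¹ = [[0, 1/4], [-1, -1]].
L⁻¹Q = [[-12, -1], [-8, -5], [16, 0]].
X = (L⁻¹Q)N⁻¹ = [[1, -2], [5, 3], [0, 4]].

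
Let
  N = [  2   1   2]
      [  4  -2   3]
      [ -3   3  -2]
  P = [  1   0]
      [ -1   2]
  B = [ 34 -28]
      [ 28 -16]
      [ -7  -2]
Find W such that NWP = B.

W = N⁻¹BP⁻¹ (apply N⁻¹ on the left and P⁻¹ on the right).
det N = 1, so N⁻¹ = [[-5, 8, 7], [-1, 2, 2], [6, -9, -8]].
det P = 2; the adjugate gives P⁻¹ = [[1, 0], [1/2, 1/2]].
N⁻¹B = [[5, -2], [8, -8], [8, -8]].
W = (N⁻¹B)P⁻¹ = [[4, -1], [4, -4], [4, -4]].

W = [[4, -1], [4, -4], [4, -4]]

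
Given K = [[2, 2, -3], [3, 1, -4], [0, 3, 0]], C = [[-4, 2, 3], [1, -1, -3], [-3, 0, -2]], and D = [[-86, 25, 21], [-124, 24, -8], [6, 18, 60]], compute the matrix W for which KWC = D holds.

Isolating W: multiply by K⁻¹ from the left and C⁻¹ from the right, so W = K⁻¹DC⁻¹.
K has determinant -3; K⁻¹ = [[-4, 3, 5/3], [0, 0, 1/3], [-3, 2, 4/3]].
det C = 5, so C⁻¹ = [[2/5, 4/5, -3/5], [11/5, 17/5, -9/5], [-3/5, -6/5, 2/5]].
K⁻¹D = [[-18, 2, -8], [2, 6, 20], [18, -3, 1]].
W = (K⁻¹D)C⁻¹ = [[2, 2, 4], [2, -2, -4], [0, 3, -5]].

W = [[2, 2, 4], [2, -2, -4], [0, 3, -5]]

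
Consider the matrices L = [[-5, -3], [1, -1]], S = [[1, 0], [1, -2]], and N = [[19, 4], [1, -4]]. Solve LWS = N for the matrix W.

W = [[-3, 1], [-2, -1]]

W = L⁻¹NS⁻¹ (apply L⁻¹ on the left and S⁻¹ on the right).
det L = 8, so L⁻¹ = [[-1/8, 3/8], [-1/8, -5/8]].
det S = -2, so S⁻¹ = [[1, 0], [1/2, -1/2]].
L⁻¹N = [[-2, -2], [-3, 2]].
W = (L⁻¹N)S⁻¹ = [[-3, 1], [-2, -1]].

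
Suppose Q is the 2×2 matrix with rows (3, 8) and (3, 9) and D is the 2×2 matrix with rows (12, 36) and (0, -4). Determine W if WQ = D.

Q is on the right of W, so right-multiply by Q⁻¹: W = DQ⁻¹.
det Q = 3, so Q⁻¹ = [[3, -8/3], [-1, 1]].
W = DQ⁻¹ = [[12, 36], [0, -4]] · [[3, -8/3], [-1, 1]] = [[0, 4], [4, -4]].

W = [[0, 4], [4, -4]]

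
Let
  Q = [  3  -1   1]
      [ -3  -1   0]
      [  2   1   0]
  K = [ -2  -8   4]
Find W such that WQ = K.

Since Q sits to the right of W, W = KQ⁻¹.
det Q = -1, so Q⁻¹ = [[0, -1, -1], [0, 2, 3], [1, 5, 6]].
W = KQ⁻¹ = [[-2, -8, 4]] · [[0, -1, -1], [0, 2, 3], [1, 5, 6]] = [[4, 6, 2]].

W = [[4, 6, 2]]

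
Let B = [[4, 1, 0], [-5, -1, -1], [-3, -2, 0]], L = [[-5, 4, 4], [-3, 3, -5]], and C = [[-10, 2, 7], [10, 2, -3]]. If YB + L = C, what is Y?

YB = C − L = [[-5, -2, 3], [13, -1, 2]].
B is on the right of Y, so right-multiply by B⁻¹: Y = (C − L)B⁻¹.
det B = -5; the adjugate gives B⁻¹ = [[2/5, 0, 1/5], [-3/5, 0, -4/5], [-7/5, -1, -1/5]].
Y = (C − L)B⁻¹ = [[-5, -3, 0], [3, -2, 3]].

Y = [[-5, -3, 0], [3, -2, 3]]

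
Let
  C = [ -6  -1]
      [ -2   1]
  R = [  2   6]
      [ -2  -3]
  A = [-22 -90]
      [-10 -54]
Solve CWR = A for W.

Left-multiply by C⁻¹ and right-multiply by R⁻¹: W = C⁻¹AR⁻¹.
C has determinant -8; C⁻¹ = [[-1/8, -1/8], [-1/4, 3/4]].
det R = 6; the adjugate gives R⁻¹ = [[-1/2, -1], [1/3, 1/3]].
C⁻¹A = [[4, 18], [-2, -18]].
W = (C⁻¹A)R⁻¹ = [[4, 2], [-5, -4]].

W = [[4, 2], [-5, -4]]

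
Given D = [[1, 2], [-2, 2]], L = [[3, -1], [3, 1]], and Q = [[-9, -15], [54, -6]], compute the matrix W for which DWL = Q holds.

W = D⁻¹QL⁻¹ (apply D⁻¹ on the left and L⁻¹ on the right).
D has determinant 6; D⁻¹ = [[1/3, -1/3], [1/3, 1/6]].
det L = 6, so L⁻¹ = [[1/6, 1/6], [-1/2, 1/2]].
D⁻¹Q = [[-21, -3], [6, -6]].
W = (D⁻¹Q)L⁻¹ = [[-2, -5], [4, -2]].

W = [[-2, -5], [4, -2]]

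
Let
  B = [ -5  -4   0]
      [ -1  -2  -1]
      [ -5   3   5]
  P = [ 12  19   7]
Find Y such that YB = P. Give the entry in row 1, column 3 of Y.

1

B is on the right of Y, so right-multiply by B⁻¹: Y = PB⁻¹.
det B = -5; the adjugate gives B⁻¹ = [[7/5, -4, -4/5], [-2, 5, 1], [13/5, -7, -6/5]].
Y = PB⁻¹ = [[12, 19, 7]] · [[7/5, -4, -4/5], [-2, 5, 1], [13/5, -7, -6/5]] = [[-3, -2, 1]].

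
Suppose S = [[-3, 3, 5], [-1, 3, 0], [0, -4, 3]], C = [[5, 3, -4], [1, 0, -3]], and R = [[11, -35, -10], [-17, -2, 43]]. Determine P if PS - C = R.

PS = R + C = [[16, -32, -14], [-16, -2, 40]].
Right-multiplying both sides by S⁻¹ gives P = (R + C)S⁻¹.
S has determinant 2; S⁻¹ = [[9/2, -29/2, -15/2], [3/2, -9/2, -5/2], [2, -6, -3]].
P = (R + C)S⁻¹ = [[-4, -4, 2], [5, 1, 5]].

P = [[-4, -4, 2], [5, 1, 5]]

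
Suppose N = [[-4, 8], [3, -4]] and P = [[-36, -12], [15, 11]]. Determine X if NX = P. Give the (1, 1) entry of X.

-3

N is on the left of X, so left-multiply by N⁻¹: X = N⁻¹P.
N has determinant -8; N⁻¹ = [[1/2, 1], [3/8, 1/2]].
X = N⁻¹P = [[1/2, 1], [3/8, 1/2]] · [[-36, -12], [15, 11]] = [[-3, 5], [-6, 1]].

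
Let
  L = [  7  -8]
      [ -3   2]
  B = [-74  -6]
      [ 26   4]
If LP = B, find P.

Left-multiplying both sides by L⁻¹ gives P = L⁻¹B.
det L = -10; the adjugate gives L⁻¹ = [[-1/5, -4/5], [-3/10, -7/10]].
P = L⁻¹B = [[-1/5, -4/5], [-3/10, -7/10]] · [[-74, -6], [26, 4]] = [[-6, -2], [4, -1]].

P = [[-6, -2], [4, -1]]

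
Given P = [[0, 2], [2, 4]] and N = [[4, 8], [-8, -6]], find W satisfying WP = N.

W = [[0, 2], [5, -4]]

P is on the right of W, so right-multiply by P⁻¹: W = NP⁻¹.
P has determinant -4; P⁻¹ = [[-1, 1/2], [1/2, 0]].
W = NP⁻¹ = [[4, 8], [-8, -6]] · [[-1, 1/2], [1/2, 0]] = [[0, 2], [5, -4]].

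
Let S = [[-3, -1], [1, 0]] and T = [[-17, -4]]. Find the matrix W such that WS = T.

W = [[4, -5]]

Since S sits to the right of W, W = TS⁻¹.
det S = 1, so S⁻¹ = [[0, 1], [-1, -3]].
W = TS⁻¹ = [[-17, -4]] · [[0, 1], [-1, -3]] = [[4, -5]].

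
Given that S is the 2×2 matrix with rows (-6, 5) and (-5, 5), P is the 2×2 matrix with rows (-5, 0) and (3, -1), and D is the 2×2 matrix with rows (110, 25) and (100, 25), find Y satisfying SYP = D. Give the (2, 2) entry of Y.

Isolating Y: multiply by S⁻¹ from the left and P⁻¹ from the right, so Y = S⁻¹DP⁻¹.
S has determinant -5; S⁻¹ = [[-1, 1], [-1, 6/5]].
P has determinant 5; P⁻¹ = [[-1/5, 0], [-3/5, -1]].
S⁻¹D = [[-10, 0], [10, 5]].
Y = (S⁻¹D)P⁻¹ = [[2, 0], [-5, -5]].

-5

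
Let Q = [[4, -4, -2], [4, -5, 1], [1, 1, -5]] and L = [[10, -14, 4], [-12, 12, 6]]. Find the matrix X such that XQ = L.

X = [[3, 0, -2], [-3, 0, 0]]

Right-multiplying both sides by Q⁻¹ gives X = LQ⁻¹.
det Q = -6; the adjugate gives Q⁻¹ = [[-4, 11/3, 7/3], [-7/2, 3, 2], [-3/2, 4/3, 2/3]].
X = LQ⁻¹ = [[10, -14, 4], [-12, 12, 6]] · [[-4, 11/3, 7/3], [-7/2, 3, 2], [-3/2, 4/3, 2/3]] = [[3, 0, -2], [-3, 0, 0]].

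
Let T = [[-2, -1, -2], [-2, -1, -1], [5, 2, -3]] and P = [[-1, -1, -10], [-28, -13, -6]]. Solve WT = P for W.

Since T sits to the right of W, W = PT⁻¹.
det T = -1, so T⁻¹ = [[-5, 7, 1], [11, -16, -2], [-1, 1, 0]].
W = PT⁻¹ = [[-1, -1, -10], [-28, -13, -6]] · [[-5, 7, 1], [11, -16, -2], [-1, 1, 0]] = [[4, -1, 1], [3, 6, -2]].

W = [[4, -1, 1], [3, 6, -2]]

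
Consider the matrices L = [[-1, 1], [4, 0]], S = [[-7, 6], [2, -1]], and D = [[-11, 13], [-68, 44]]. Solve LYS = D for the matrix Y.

Y = [[1, -5], [4, 0]]

Isolating Y: multiply by L⁻¹ from the left and S⁻¹ from the right, so Y = L⁻¹DS⁻¹.
det L = -4, so L⁻¹ = [[0, 1/4], [1, 1/4]].
det S = -5, so S⁻¹ = [[1/5, 6/5], [2/5, 7/5]].
L⁻¹D = [[-17, 11], [-28, 24]].
Y = (L⁻¹D)S⁻¹ = [[1, -5], [4, 0]].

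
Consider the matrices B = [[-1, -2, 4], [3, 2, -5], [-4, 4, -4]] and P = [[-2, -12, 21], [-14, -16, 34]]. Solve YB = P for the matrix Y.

Y = [[3, -1, -1], [0, -6, -1]]

Since B sits to the right of Y, Y = PB⁻¹.
det B = 4; the adjugate gives B⁻¹ = [[3, 2, 1/2], [8, 5, 7/4], [5, 3, 1]].
Y = PB⁻¹ = [[-2, -12, 21], [-14, -16, 34]] · [[3, 2, 1/2], [8, 5, 7/4], [5, 3, 1]] = [[3, -1, -1], [0, -6, -1]].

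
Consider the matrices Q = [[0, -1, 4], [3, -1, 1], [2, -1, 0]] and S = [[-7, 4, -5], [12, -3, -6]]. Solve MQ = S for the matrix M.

Right-multiplying both sides by Q⁻¹ gives M = SQ⁻¹.
det Q = -6, so Q⁻¹ = [[-1/6, 2/3, -1/2], [-1/3, 4/3, -2], [1/6, 1/3, -1/2]].
M = SQ⁻¹ = [[-7, 4, -5], [12, -3, -6]] · [[-1/6, 2/3, -1/2], [-1/3, 4/3, -2], [1/6, 1/3, -1/2]] = [[-1, -1, -2], [-2, 2, 3]].

M = [[-1, -1, -2], [-2, 2, 3]]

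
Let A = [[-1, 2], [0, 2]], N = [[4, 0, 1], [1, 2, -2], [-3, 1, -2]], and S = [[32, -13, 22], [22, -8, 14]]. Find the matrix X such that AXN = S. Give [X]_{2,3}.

2

Left-multiply by A⁻¹ and right-multiply by N⁻¹: X = A⁻¹SN⁻¹.
det A = -2; the adjugate gives A⁻¹ = [[-1, 1], [0, 1/2]].
det N = -1; the adjugate gives N⁻¹ = [[2, -1, 2], [-8, 5, -9], [-7, 4, -8]].
A⁻¹S = [[-10, 5, -8], [11, -4, 7]].
X = (A⁻¹S)N⁻¹ = [[-4, 3, -1], [5, -3, 2]].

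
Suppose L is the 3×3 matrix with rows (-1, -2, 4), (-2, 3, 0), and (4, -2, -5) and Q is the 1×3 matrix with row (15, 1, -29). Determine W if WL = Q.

W = [[-1, 3, 5]]

Right-multiplying both sides by L⁻¹ gives W = QL⁻¹.
L has determinant 3; L⁻¹ = [[-5, -6, -4], [-10/3, -11/3, -8/3], [-8/3, -10/3, -7/3]].
W = QL⁻¹ = [[15, 1, -29]] · [[-5, -6, -4], [-10/3, -11/3, -8/3], [-8/3, -10/3, -7/3]] = [[-1, 3, 5]].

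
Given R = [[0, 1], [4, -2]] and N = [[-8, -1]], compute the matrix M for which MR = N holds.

M = [[-5, -2]]

Since R sits to the right of M, M = NR⁻¹.
det R = -4; the adjugate gives R⁻¹ = [[1/2, 1/4], [1, 0]].
M = NR⁻¹ = [[-8, -1]] · [[1/2, 1/4], [1, 0]] = [[-5, -2]].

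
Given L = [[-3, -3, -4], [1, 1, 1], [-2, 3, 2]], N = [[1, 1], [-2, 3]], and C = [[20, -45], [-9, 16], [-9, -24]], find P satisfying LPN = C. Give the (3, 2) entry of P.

P = L⁻¹CN⁻¹ (apply L⁻¹ on the left and N⁻¹ on the right).
det L = -5, so L⁻¹ = [[1/5, 6/5, -1/5], [4/5, 14/5, 1/5], [-1, -3, 0]].
det N = 5, so N⁻¹ = [[3/5, -1/5], [2/5, 1/5]].
L⁻¹C = [[-5, 15], [-11, 4], [7, -3]].
P = (L⁻¹C)N⁻¹ = [[3, 4], [-5, 3], [3, -2]].

-2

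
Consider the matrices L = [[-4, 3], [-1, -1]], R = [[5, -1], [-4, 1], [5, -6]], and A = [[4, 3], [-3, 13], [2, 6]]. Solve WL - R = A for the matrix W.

W = [[-1, -5], [3, -5], [-1, -3]]

WL = A + R = [[9, 2], [-7, 14], [7, 0]].
Since L sits to the right of W, W = (A + R)L⁻¹.
L has determinant 7; L⁻¹ = [[-1/7, -3/7], [1/7, -4/7]].
W = (A + R)L⁻¹ = [[-1, -5], [3, -5], [-1, -3]].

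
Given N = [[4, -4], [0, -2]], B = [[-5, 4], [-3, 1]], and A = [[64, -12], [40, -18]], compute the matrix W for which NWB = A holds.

W = [[2, -2], [1, 5]]

Isolating W: multiply by N⁻¹ from the left and B⁻¹ from the right, so W = N⁻¹AB⁻¹.
N has determinant -8; N⁻¹ = [[1/4, -1/2], [0, -1/2]].
B has determinant 7; B⁻¹ = [[1/7, -4/7], [3/7, -5/7]].
N⁻¹A = [[-4, 6], [-20, 9]].
W = (N⁻¹A)B⁻¹ = [[2, -2], [1, 5]].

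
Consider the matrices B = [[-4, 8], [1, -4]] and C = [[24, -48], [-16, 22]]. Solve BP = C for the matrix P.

P = [[4, 2], [5, -5]]

Since B multiplies P on the left, P = B⁻¹C.
det B = 8, so B⁻¹ = [[-1/2, -1], [-1/8, -1/2]].
P = B⁻¹C = [[-1/2, -1], [-1/8, -1/2]] · [[24, -48], [-16, 22]] = [[4, 2], [5, -5]].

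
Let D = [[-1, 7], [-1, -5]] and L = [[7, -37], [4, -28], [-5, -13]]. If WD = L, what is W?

W = [[-6, -1], [-4, 0], [1, 4]]

D is on the right of W, so right-multiply by D⁻¹: W = LD⁻¹.
det D = 12, so D⁻¹ = [[-5/12, -7/12], [1/12, -1/12]].
W = LD⁻¹ = [[7, -37], [4, -28], [-5, -13]] · [[-5/12, -7/12], [1/12, -1/12]] = [[-6, -1], [-4, 0], [1, 4]].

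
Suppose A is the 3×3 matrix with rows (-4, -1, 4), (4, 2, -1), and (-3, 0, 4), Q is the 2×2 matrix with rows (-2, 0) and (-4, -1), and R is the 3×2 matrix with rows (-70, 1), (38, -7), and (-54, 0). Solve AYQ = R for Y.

Left-multiply by A⁻¹ and right-multiply by Q⁻¹: Y = A⁻¹RQ⁻¹.
det A = 5, so A⁻¹ = [[8/5, 4/5, -7/5], [-13/5, -4/5, 12/5], [6/5, 3/5, -4/5]].
det Q = 2; the adjugate gives Q⁻¹ = [[-1/2, 0], [2, -1]].
A⁻¹R = [[-6, -4], [22, 3], [-18, -3]].
Y = (A⁻¹R)Q⁻¹ = [[-5, 4], [-5, -3], [3, 3]].

Y = [[-5, 4], [-5, -3], [3, 3]]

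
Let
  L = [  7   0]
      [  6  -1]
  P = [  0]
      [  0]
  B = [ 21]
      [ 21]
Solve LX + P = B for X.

LX = B − P = [[21], [21]].
Since L multiplies X on the left, X = L⁻¹(B − P).
det L = -7, so L⁻¹ = [[1/7, 0], [6/7, -1]].
X = L⁻¹(B − P) = [[3], [-3]].

X = [[3], [-3]]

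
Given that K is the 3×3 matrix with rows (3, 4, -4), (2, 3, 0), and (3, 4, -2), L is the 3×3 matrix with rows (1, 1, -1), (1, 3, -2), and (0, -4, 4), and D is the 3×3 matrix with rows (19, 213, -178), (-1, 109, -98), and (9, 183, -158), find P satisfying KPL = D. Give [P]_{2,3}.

Left-multiply by K⁻¹ and right-multiply by L⁻¹: P = K⁻¹DL⁻¹.
det K = 2; the adjugate gives K⁻¹ = [[-3, -4, 6], [2, 3, -4], [-1/2, 0, 1/2]].
L has determinant 4; L⁻¹ = [[1, 0, 1/4], [-1, 1, 1/4], [-1, 1, 1/2]].
K⁻¹D = [[1, 23, -22], [-1, 21, -18], [-5, -15, 10]].
P = (K⁻¹D)L⁻¹ = [[0, 1, -5], [-4, 3, -4], [0, -5, 0]].

-4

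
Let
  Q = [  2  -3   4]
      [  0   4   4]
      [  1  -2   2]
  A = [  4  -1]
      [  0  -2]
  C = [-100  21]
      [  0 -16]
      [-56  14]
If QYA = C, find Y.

Isolating Y: multiply by Q⁻¹ from the left and A⁻¹ from the right, so Y = Q⁻¹CA⁻¹.
det Q = 4, so Q⁻¹ = [[4, -1/2, -7], [1, 0, -2], [-1, 1/4, 2]].
A has determinant -8; A⁻¹ = [[1/4, -1/8], [0, -1/2]].
Q⁻¹C = [[-8, -6], [12, -7], [-12, 3]].
Y = (Q⁻¹C)A⁻¹ = [[-2, 4], [3, 2], [-3, 0]].

Y = [[-2, 4], [3, 2], [-3, 0]]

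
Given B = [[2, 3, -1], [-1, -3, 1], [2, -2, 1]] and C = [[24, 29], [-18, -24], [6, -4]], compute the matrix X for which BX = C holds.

Since B multiplies X on the left, X = B⁻¹C.
det B = -1; the adjugate gives B⁻¹ = [[1, 1, 0], [-3, -4, 1], [-8, -10, 3]].
X = B⁻¹C = [[1, 1, 0], [-3, -4, 1], [-8, -10, 3]] · [[24, 29], [-18, -24], [6, -4]] = [[6, 5], [6, 5], [6, -4]].

X = [[6, 5], [6, 5], [6, -4]]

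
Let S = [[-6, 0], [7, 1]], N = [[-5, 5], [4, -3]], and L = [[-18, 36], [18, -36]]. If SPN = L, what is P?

P = [[-3, -3], [3, 3]]

P = S⁻¹LN⁻¹ (apply S⁻¹ on the left and N⁻¹ on the right).
det S = -6, so S⁻¹ = [[-1/6, 0], [7/6, 1]].
N has determinant -5; N⁻¹ = [[3/5, 1], [4/5, 1]].
S⁻¹L = [[3, -6], [-3, 6]].
P = (S⁻¹L)N⁻¹ = [[-3, -3], [3, 3]].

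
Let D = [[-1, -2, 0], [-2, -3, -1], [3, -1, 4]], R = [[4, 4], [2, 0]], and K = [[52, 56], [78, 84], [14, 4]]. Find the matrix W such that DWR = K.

W = [[-4, 4], [-5, -1], [2, -2]]

W = D⁻¹KR⁻¹ (apply D⁻¹ on the left and R⁻¹ on the right).
det D = 3; the adjugate gives D⁻¹ = [[-13/3, 8/3, 2/3], [5/3, -4/3, -1/3], [11/3, -7/3, -1/3]].
R has determinant -8; R⁻¹ = [[0, 1/2], [1/4, -1/2]].
D⁻¹K = [[-8, -16], [-22, -20], [4, 8]].
W = (D⁻¹K)R⁻¹ = [[-4, 4], [-5, -1], [2, -2]].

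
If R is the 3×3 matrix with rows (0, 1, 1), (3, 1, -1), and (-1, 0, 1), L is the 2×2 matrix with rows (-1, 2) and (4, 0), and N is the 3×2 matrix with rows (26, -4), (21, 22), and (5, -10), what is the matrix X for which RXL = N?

X = R⁻¹NL⁻¹ (apply R⁻¹ on the left and L⁻¹ on the right).
R has determinant -1; R⁻¹ = [[-1, 1, 2], [2, -1, -3], [-1, 1, 3]].
det L = -8; the adjugate gives L⁻¹ = [[0, 1/4], [1/2, 1/8]].
R⁻¹N = [[5, 6], [16, 0], [10, -4]].
X = (R⁻¹N)L⁻¹ = [[3, 2], [0, 4], [-2, 2]].

X = [[3, 2], [0, 4], [-2, 2]]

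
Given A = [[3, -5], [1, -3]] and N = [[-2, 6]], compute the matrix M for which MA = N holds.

Right-multiplying both sides by A⁻¹ gives M = NA⁻¹.
det A = -4; the adjugate gives A⁻¹ = [[3/4, -5/4], [1/4, -3/4]].
M = NA⁻¹ = [[-2, 6]] · [[3/4, -5/4], [1/4, -3/4]] = [[0, -2]].

M = [[0, -2]]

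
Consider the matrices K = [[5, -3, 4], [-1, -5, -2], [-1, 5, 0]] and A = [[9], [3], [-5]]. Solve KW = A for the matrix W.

Left-multiplying both sides by K⁻¹ gives W = K⁻¹A.
det K = 4; the adjugate gives K⁻¹ = [[5/2, 5, 13/2], [1/2, 1, 3/2], [-5/2, -11/2, -7]].
W = K⁻¹A = [[5/2, 5, 13/2], [1/2, 1, 3/2], [-5/2, -11/2, -7]] · [[9], [3], [-5]] = [[5], [0], [-4]].

W = [[5], [0], [-4]]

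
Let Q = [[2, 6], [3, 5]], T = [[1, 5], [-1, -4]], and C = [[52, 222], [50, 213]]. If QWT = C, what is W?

W = [[1, -4], [2, -5]]

Isolating W: multiply by Q⁻¹ from the left and T⁻¹ from the right, so W = Q⁻¹CT⁻¹.
Q has determinant -8; Q⁻¹ = [[-5/8, 3/4], [3/8, -1/4]].
det T = 1; the adjugate gives T⁻¹ = [[-4, -5], [1, 1]].
Q⁻¹C = [[5, 21], [7, 30]].
W = (Q⁻¹C)T⁻¹ = [[1, -4], [2, -5]].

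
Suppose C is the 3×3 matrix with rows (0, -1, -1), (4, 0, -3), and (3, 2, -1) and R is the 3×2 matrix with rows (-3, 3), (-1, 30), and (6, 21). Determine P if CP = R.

P = [[-1, 3], [4, 3], [-1, -6]]

C is on the left of P, so left-multiply by C⁻¹: P = C⁻¹R.
det C = -3, so C⁻¹ = [[-2, 1, -1], [5/3, -1, 4/3], [-8/3, 1, -4/3]].
P = C⁻¹R = [[-2, 1, -1], [5/3, -1, 4/3], [-8/3, 1, -4/3]] · [[-3, 3], [-1, 30], [6, 21]] = [[-1, 3], [4, 3], [-1, -6]].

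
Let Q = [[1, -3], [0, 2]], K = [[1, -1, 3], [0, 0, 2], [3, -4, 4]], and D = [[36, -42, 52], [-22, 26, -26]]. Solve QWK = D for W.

W = [[3, 2, 0], [-5, 5, -2]]

Left-multiply by Q⁻¹ and right-multiply by K⁻¹: W = Q⁻¹DK⁻¹.
Q has determinant 2; Q⁻¹ = [[1, 3/2], [0, 1/2]].
det K = 2, so K⁻¹ = [[4, -4, -1], [3, -5/2, -1], [0, 1/2, 0]].
Q⁻¹D = [[3, -3, 13], [-11, 13, -13]].
W = (Q⁻¹D)K⁻¹ = [[3, 2, 0], [-5, 5, -2]].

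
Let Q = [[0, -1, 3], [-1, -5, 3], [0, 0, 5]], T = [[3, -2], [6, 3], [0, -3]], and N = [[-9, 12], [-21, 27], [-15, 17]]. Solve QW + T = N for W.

QW = N − T = [[-12, 14], [-27, 24], [-15, 20]].
Left-multiplying both sides by Q⁻¹ gives W = Q⁻¹(N − T).
det Q = -5, so Q⁻¹ = [[5, -1, -12/5], [-1, 0, 3/5], [0, 0, 1/5]].
W = Q⁻¹(N − T) = [[3, -2], [3, -2], [-3, 4]].

W = [[3, -2], [3, -2], [-3, 4]]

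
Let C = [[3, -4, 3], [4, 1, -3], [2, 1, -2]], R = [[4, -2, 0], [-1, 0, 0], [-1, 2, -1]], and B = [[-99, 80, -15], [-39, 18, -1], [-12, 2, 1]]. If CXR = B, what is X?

Isolating X: multiply by C⁻¹ from the left and R⁻¹ from the right, so X = C⁻¹BR⁻¹.
C has determinant 1; C⁻¹ = [[1, -5, 9], [2, -12, 21], [2, -11, 19]].
R has determinant 2; R⁻¹ = [[0, -1, 0], [-1/2, -2, 0], [-1, -3, -1]].
C⁻¹B = [[-12, 8, -1], [18, -14, 3], [3, 0, 0]].
X = (C⁻¹B)R⁻¹ = [[-3, -1, 1], [4, 1, -3], [0, -3, 0]].

X = [[-3, -1, 1], [4, 1, -3], [0, -3, 0]]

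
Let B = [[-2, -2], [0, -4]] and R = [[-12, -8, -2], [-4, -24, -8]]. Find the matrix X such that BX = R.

Since B multiplies X on the left, X = B⁻¹R.
det B = 8, so B⁻¹ = [[-1/2, 1/4], [0, -1/4]].
X = B⁻¹R = [[-1/2, 1/4], [0, -1/4]] · [[-12, -8, -2], [-4, -24, -8]] = [[5, -2, -1], [1, 6, 2]].

X = [[5, -2, -1], [1, 6, 2]]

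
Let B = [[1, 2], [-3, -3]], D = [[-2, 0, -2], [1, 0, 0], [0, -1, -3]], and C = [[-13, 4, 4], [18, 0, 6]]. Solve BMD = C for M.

M = [[-2, -3, 4], [3, -1, -4]]

Isolating M: multiply by B⁻¹ from the left and D⁻¹ from the right, so M = B⁻¹CD⁻¹.
B has determinant 3; B⁻¹ = [[-1, -2/3], [1, 1/3]].
det D = 2, so D⁻¹ = [[0, 1, 0], [3/2, 3, -1], [-1/2, -1, 0]].
B⁻¹C = [[1, -4, -8], [-7, 4, 6]].
M = (B⁻¹C)D⁻¹ = [[-2, -3, 4], [3, -1, -4]].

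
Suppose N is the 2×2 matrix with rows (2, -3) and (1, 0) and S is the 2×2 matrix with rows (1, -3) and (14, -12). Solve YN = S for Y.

Y = [[1, -1], [4, 6]]

Since N sits to the right of Y, Y = SN⁻¹.
N has determinant 3; N⁻¹ = [[0, 1], [-1/3, 2/3]].
Y = SN⁻¹ = [[1, -3], [14, -12]] · [[0, 1], [-1/3, 2/3]] = [[1, -1], [4, 6]].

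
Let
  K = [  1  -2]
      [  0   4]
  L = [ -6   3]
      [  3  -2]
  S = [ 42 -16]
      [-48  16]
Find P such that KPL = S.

Isolating P: multiply by K⁻¹ from the left and L⁻¹ from the right, so P = K⁻¹SL⁻¹.
det K = 4; the adjugate gives K⁻¹ = [[1, 1/2], [0, 1/4]].
L has determinant 3; L⁻¹ = [[-2/3, -1], [-1, -2]].
K⁻¹S = [[18, -8], [-12, 4]].
P = (K⁻¹S)L⁻¹ = [[-4, -2], [4, 4]].

P = [[-4, -2], [4, 4]]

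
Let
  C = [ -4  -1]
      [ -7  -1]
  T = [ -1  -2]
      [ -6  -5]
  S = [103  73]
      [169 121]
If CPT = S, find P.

Left-multiply by C⁻¹ and right-multiply by T⁻¹: P = C⁻¹ST⁻¹.
det C = -3; the adjugate gives C⁻¹ = [[1/3, -1/3], [-7/3, 4/3]].
det T = -7, so T⁻¹ = [[5/7, -2/7], [-6/7, 1/7]].
C⁻¹S = [[-22, -16], [-15, -9]].
P = (C⁻¹S)T⁻¹ = [[-2, 4], [-3, 3]].

P = [[-2, 4], [-3, 3]]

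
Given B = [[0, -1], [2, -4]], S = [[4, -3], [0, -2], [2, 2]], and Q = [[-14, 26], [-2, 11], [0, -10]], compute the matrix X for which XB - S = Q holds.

X = [[-3, -5], [-5, -1], [4, 1]]

XB = Q + S = [[-10, 23], [-2, 9], [2, -8]].
Right-multiplying both sides by B⁻¹ gives X = (Q + S)B⁻¹.
det B = 2, so B⁻¹ = [[-2, 1/2], [-1, 0]].
X = (Q + S)B⁻¹ = [[-3, -5], [-5, -1], [4, 1]].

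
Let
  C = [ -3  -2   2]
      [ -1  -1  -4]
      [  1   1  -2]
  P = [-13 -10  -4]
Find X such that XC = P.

Since C sits to the right of X, X = PC⁻¹.
det C = -6, so C⁻¹ = [[-1, 1/3, -5/3], [1, -2/3, 7/3], [0, -1/6, -1/6]].
X = PC⁻¹ = [[-13, -10, -4]] · [[-1, 1/3, -5/3], [1, -2/3, 7/3], [0, -1/6, -1/6]] = [[3, 3, -1]].

X = [[3, 3, -1]]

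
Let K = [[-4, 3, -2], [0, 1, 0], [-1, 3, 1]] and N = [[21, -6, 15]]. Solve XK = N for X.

Since K sits to the right of X, X = NK⁻¹.
det K = -6; the adjugate gives K⁻¹ = [[-1/6, 3/2, -1/3], [0, 1, 0], [-1/6, -3/2, 2/3]].
X = NK⁻¹ = [[21, -6, 15]] · [[-1/6, 3/2, -1/3], [0, 1, 0], [-1/6, -3/2, 2/3]] = [[-6, 3, 3]].

X = [[-6, 3, 3]]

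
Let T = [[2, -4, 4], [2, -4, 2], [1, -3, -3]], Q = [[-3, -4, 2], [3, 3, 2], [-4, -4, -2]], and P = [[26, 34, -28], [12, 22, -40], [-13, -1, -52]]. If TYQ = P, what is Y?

Y = T⁻¹PQ⁻¹ (apply T⁻¹ on the left and Q⁻¹ on the right).
det T = -4, so T⁻¹ = [[-9/2, 6, -2], [-2, 5/2, -1], [1/2, -1/2, 0]].
det Q = 2, so Q⁻¹ = [[1, -8, -7], [-1, 7, 6], [0, 2, 3/2]].
T⁻¹P = [[-19, -19, -10], [-9, -12, 8], [7, 6, 6]].
Y = (T⁻¹P)Q⁻¹ = [[0, -1, 4], [3, 4, 3], [1, -2, -4]].

Y = [[0, -1, 4], [3, 4, 3], [1, -2, -4]]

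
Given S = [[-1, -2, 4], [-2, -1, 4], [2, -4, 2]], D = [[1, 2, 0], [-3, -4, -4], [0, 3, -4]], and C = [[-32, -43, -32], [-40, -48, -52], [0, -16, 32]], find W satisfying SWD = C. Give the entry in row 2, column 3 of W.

Isolating W: multiply by S⁻¹ from the left and D⁻¹ from the right, so W = S⁻¹CD⁻¹.
S has determinant 2; S⁻¹ = [[7, -6, -2], [6, -5, -2], [5, -4, -3/2]].
det D = 4; the adjugate gives D⁻¹ = [[7, 2, -2], [-3, -1, 1], [-9/4, -3/4, 1/2]].
S⁻¹C = [[16, 19, 24], [8, 14, 4], [0, 1, 0]].
W = (S⁻¹C)D⁻¹ = [[1, -5, -1], [5, -1, 0], [-3, -1, 1]].

0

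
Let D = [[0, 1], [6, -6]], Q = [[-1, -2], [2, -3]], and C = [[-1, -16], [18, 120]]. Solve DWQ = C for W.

Isolating W: multiply by D⁻¹ from the left and Q⁻¹ from the right, so W = D⁻¹CQ⁻¹.
D has determinant -6; D⁻¹ = [[1, 1/6], [1, 0]].
Q has determinant 7; Q⁻¹ = [[-3/7, 2/7], [-2/7, -1/7]].
D⁻¹C = [[2, 4], [-1, -16]].
W = (D⁻¹C)Q⁻¹ = [[-2, 0], [5, 2]].

W = [[-2, 0], [5, 2]]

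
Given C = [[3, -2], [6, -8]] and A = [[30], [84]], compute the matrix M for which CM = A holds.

M = [[6], [-6]]

Left-multiplying both sides by C⁻¹ gives M = C⁻¹A.
C has determinant -12; C⁻¹ = [[2/3, -1/6], [1/2, -1/4]].
M = C⁻¹A = [[2/3, -1/6], [1/2, -1/4]] · [[30], [84]] = [[6], [-6]].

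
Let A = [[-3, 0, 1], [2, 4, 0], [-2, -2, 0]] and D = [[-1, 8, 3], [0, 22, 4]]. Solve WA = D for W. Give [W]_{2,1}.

A is on the right of W, so right-multiply by A⁻¹: W = DA⁻¹.
det A = 4, so A⁻¹ = [[0, -1/2, -1], [0, 1/2, 1/2], [1, -3/2, -3]].
W = DA⁻¹ = [[-1, 8, 3], [0, 22, 4]] · [[0, -1/2, -1], [0, 1/2, 1/2], [1, -3/2, -3]] = [[3, 0, -4], [4, 5, -1]].

4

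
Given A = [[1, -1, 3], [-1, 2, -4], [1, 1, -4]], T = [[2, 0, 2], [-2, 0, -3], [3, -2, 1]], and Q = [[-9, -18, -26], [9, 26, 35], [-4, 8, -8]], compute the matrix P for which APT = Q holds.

Isolating P: multiply by A⁻¹ from the left and T⁻¹ from the right, so P = A⁻¹QT⁻¹.
det A = -5; the adjugate gives A⁻¹ = [[4/5, 1/5, 2/5], [8/5, 7/5, -1/5], [3/5, 2/5, -1/5]].
det T = -4; the adjugate gives T⁻¹ = [[3/2, 1, 0], [7/4, 1, -1/2], [-1, -1, 0]].
A⁻¹Q = [[-7, -6, -17], [-1, 6, 9], [-1, -2, 0]].
P = (A⁻¹Q)T⁻¹ = [[-4, 4, 3], [0, -4, -3], [-5, -3, 1]].

P = [[-4, 4, 3], [0, -4, -3], [-5, -3, 1]]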